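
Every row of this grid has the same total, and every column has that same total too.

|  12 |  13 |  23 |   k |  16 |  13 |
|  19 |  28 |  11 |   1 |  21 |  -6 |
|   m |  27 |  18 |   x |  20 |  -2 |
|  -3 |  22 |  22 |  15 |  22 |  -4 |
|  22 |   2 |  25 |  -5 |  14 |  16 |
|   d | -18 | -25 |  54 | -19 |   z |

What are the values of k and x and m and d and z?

Rows 2 and 4 both sum to 74, so that's the common total.
The known cells in column 6 total 17, leaving 74 − 17 = 57 for the blank.
The known cells in row 1 total 77, leaving 74 − 77 = -3 for the blank.
The known cells in column 4 total 62, leaving 74 − 62 = 12 for the blank.
The known cells in row 3 total 75, leaving 74 − 75 = -1 for the blank.
The known cells in row 6 total 49, leaving 74 − 49 = 25 for the blank.

k = -3, x = 12, m = -1, d = 25, z = 57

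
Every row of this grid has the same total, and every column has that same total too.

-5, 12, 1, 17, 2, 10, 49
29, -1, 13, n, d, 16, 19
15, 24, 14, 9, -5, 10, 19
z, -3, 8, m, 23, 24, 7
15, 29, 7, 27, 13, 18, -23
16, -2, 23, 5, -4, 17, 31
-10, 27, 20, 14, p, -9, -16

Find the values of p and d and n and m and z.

p = 60, d = -3, n = 13, m = 1, z = 26

Rows 1 and 3 both sum to 86, so that's the common total.
Row 7 has -10 + 27 + 20 + 14 − 9 − 16 = 26; the blank must be 86 − 26 = 60.
Column 5 has 2 − 5 + 23 + 13 − 4 + 60 = 89; the blank must be 86 − 89 = -3.
Column 1 has -5 + 29 + 15 + 15 + 16 − 10 = 60; the blank must be 86 − 60 = 26.
Row 4 has 26 − 3 + 8 + 23 + 24 + 7 = 85; the blank must be 86 − 85 = 1.
Row 2 has 29 − 1 + 13 − 3 + 16 + 19 = 73; the blank must be 86 − 73 = 13.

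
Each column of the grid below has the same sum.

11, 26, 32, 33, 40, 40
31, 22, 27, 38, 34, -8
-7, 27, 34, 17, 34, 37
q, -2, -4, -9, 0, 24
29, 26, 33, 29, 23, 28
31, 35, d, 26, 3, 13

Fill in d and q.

d = 12, q = 39

Columns 2 and 4 both add up to 134, so every column sums to 134.
Column 3: 32 + 27 + 34 − 4 + 33 = 122, so the missing entry is 134 − 122 = 12.
Column 1: 11 + 31 − 7 + 29 + 31 = 95, so the missing entry is 134 − 95 = 39.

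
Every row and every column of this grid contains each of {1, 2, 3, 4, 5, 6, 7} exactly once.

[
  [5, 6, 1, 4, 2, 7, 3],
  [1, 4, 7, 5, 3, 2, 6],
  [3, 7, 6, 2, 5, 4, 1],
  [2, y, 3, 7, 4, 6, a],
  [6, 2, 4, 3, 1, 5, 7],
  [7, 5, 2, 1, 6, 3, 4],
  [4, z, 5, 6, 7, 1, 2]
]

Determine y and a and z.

y = 1, a = 5, z = 3

At (row 7, col 2): row 7 already has {1, 2, 4, 5, 6, 7}, so the value is 3.
At (row 4, col 2): column 2 already has {2, 3, 4, 5, 6, 7}, so the value is 1.
Cell (4,7): row 4 already has {1, 2, 3, 4, 6, 7} → 5.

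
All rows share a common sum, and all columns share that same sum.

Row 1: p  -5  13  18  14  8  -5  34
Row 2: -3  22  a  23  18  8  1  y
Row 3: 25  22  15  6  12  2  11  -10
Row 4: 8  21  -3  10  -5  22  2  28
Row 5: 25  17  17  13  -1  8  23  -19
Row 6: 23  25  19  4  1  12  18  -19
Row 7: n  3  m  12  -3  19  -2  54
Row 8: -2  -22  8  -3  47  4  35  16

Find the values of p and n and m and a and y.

Rows 3 and 4 both sum to 83, so that's the common total.
The known cells in row 1 total 77, leaving 83 − 77 = 6 for the blank.
The known cells in column 8 total 84, leaving 83 − 84 = -1 for the blank.
The known cells in row 2 total 68, leaving 83 − 68 = 15 for the blank.
The known cells in column 3 total 84, leaving 83 − 84 = -1 for the blank.
The known cells in row 7 total 82, leaving 83 − 82 = 1 for the blank.

p = 6, n = 1, m = -1, a = 15, y = -1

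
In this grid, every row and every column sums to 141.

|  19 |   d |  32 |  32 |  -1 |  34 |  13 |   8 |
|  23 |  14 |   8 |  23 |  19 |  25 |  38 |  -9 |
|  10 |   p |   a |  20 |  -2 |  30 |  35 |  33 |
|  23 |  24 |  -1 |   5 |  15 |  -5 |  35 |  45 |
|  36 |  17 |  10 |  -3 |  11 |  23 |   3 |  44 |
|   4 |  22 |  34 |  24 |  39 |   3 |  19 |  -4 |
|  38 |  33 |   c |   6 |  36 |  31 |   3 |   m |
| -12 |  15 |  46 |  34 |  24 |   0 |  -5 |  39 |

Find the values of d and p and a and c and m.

Row 1: 19 + 32 + 32 − 1 + 34 + 13 + 8 = 137, so its missing entry is 141 − 137 = 4.
Column 2: 4 + 14 + 24 + 17 + 22 + 33 + 15 = 129, so its missing entry is 141 − 129 = 12.
Column 8: 8 − 9 + 33 + 45 + 44 − 4 + 39 = 156, so its missing entry is 141 − 156 = -15.
Row 7: 38 + 33 + 6 + 36 + 31 + 3 − 15 = 132, so its missing entry is 141 − 132 = 9.
Row 3: 10 + 12 + 20 − 2 + 30 + 35 + 33 = 138, so its missing entry is 141 − 138 = 3.

d = 4, p = 12, a = 3, c = 9, m = -15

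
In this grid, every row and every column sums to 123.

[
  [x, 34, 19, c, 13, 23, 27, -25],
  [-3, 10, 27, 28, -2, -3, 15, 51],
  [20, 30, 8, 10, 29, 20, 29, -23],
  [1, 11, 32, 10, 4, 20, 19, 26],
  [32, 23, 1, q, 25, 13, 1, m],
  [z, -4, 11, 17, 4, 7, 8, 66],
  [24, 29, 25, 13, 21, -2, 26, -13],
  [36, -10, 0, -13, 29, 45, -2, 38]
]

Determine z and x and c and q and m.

z = 14, x = -1, c = 33, q = 25, m = 3

The known cells in row 6 total 109, leaving 123 − 109 = 14 for the blank.
The known cells in column 1 total 124, leaving 123 − 124 = -1 for the blank.
The known cells in row 1 total 90, leaving 123 − 90 = 33 for the blank.
The known cells in column 4 total 98, leaving 123 − 98 = 25 for the blank.
The known cells in row 5 total 120, leaving 123 − 120 = 3 for the blank.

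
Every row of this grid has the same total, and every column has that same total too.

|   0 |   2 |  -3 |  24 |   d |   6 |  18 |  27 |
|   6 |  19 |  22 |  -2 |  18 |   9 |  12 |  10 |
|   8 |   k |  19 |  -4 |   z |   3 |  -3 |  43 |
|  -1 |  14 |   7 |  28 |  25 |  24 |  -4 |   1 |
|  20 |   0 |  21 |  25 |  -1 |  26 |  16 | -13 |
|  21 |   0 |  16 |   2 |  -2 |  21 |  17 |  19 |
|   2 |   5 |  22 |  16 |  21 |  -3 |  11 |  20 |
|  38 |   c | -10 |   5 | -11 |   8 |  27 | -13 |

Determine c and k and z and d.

Rows 2 and 4 both sum to 94, so that's the common total.
Row 8 has 38 − 10 + 5 − 11 + 8 + 27 − 13 = 44; the blank must be 94 − 44 = 50.
Column 2 has 2 + 19 + 14 + 0 + 0 + 5 + 50 = 90; the blank must be 94 − 90 = 4.
Row 3 has 8 + 4 + 19 − 4 + 3 − 3 + 43 = 70; the blank must be 94 − 70 = 24.
Row 1 has 0 + 2 − 3 + 24 + 6 + 18 + 27 = 74; the blank must be 94 − 74 = 20.

c = 50, k = 4, z = 24, d = 20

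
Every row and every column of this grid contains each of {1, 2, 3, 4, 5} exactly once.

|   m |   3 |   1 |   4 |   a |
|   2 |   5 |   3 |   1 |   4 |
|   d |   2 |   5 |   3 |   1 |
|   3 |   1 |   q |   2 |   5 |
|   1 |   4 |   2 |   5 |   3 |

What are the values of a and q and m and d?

a = 2, q = 4, m = 5, d = 4

At (row 4, col 3): row 4 already has {1, 2, 3, 5}, so the value is 4.
For row 3, column 1: row 3 already has {1, 2, 3, 5}; that leaves 4.
For row 1, column 5: column 5 already has {1, 3, 4, 5}; that leaves 2.
Cell (1,1): row 1 already has {1, 2, 3, 4} → 5.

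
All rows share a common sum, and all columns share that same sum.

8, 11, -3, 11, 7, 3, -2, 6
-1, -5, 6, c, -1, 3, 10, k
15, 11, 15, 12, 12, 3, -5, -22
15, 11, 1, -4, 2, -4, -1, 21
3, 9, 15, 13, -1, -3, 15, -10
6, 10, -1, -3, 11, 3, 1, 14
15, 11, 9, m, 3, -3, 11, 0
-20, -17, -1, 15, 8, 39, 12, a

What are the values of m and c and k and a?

Rows 1 and 3 both sum to 41, so that's the common total.
Row 7 has 15 + 11 + 9 + 3 − 3 + 11 + 0 = 46; the blank must be 41 − 46 = -5.
Column 4 has 11 + 12 − 4 + 13 − 3 − 5 + 15 = 39; the blank must be 41 − 39 = 2.
Row 2 has -1 − 5 + 6 + 2 − 1 + 3 + 10 = 14; the blank must be 41 − 14 = 27.
Row 8 has -20 − 17 − 1 + 15 + 8 + 39 + 12 = 36; the blank must be 41 − 36 = 5.

m = -5, c = 2, k = 27, a = 5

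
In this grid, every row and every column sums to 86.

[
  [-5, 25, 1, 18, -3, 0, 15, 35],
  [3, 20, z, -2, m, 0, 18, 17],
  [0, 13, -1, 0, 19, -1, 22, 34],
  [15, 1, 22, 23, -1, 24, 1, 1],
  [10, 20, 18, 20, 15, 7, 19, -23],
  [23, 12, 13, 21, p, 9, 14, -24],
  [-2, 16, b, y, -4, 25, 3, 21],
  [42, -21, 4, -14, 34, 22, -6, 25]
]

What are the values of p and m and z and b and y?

The known cells in row 6 total 68, leaving 86 − 68 = 18 for the blank.
The known cells in column 5 total 78, leaving 86 − 78 = 8 for the blank.
The known cells in row 2 total 64, leaving 86 − 64 = 22 for the blank.
The known cells in column 3 total 79, leaving 86 − 79 = 7 for the blank.
The known cells in row 7 total 66, leaving 86 − 66 = 20 for the blank.

p = 18, m = 8, z = 22, b = 7, y = 20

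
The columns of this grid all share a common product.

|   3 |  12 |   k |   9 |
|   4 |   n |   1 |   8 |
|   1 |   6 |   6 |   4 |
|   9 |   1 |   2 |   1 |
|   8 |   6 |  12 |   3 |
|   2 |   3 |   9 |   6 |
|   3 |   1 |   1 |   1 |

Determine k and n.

k = 4, n = 4

Columns 1 and 4 each multiply to 5184, so every column has product 5184.
Column 3: 1×6×2×12×9×1 = 1296, so the missing entry is 5184 ÷ 1296 = 4.
Column 2: 12×6×1×6×3×1 = 1296, so the missing entry is 5184 ÷ 1296 = 4.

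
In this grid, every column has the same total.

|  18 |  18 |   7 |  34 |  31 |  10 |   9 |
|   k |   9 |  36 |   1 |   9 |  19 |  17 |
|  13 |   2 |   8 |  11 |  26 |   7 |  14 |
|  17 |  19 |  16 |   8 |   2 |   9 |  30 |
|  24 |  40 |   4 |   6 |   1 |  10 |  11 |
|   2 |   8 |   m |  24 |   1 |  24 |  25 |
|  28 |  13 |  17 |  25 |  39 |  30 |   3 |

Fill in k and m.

The complete columns each total 109.
Column 1 is missing 109 − 102 = 7 (since 18 + 13 + 17 + 24 + 2 + 28 = 102).
Column 3 is missing 109 − 88 = 21 (since 7 + 36 + 8 + 16 + 4 + 17 = 88).

k = 7, m = 21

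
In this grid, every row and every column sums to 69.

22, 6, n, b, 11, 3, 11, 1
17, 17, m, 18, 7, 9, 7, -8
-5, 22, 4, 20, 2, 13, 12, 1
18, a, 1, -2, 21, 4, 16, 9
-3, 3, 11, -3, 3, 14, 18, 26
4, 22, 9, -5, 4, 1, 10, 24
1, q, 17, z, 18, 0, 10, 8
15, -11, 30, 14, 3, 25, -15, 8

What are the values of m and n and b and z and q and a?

m = 2, n = -5, b = 20, z = 7, q = 8, a = 2

The known cells in row 2 total 67, leaving 69 − 67 = 2 for the blank.
The known cells in row 4 total 67, leaving 69 − 67 = 2 for the blank.
The known cells in column 2 total 61, leaving 69 − 61 = 8 for the blank.
The known cells in column 3 total 74, leaving 69 − 74 = -5 for the blank.
The known cells in row 1 total 49, leaving 69 − 49 = 20 for the blank.
The known cells in row 7 total 62, leaving 69 − 62 = 7 for the blank.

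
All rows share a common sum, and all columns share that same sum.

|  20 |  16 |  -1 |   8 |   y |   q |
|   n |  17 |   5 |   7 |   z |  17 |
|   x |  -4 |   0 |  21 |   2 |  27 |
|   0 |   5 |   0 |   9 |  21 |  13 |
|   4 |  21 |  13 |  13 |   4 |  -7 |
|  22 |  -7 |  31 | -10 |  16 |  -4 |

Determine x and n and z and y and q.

Rows 4 and 5 both sum to 48, so that's the common total.
Row 3: -4 + 0 + 21 + 2 + 27 = 46, so its missing entry is 48 − 46 = 2.
Column 6: 17 + 27 + 13 − 7 − 4 = 46, so its missing entry is 48 − 46 = 2.
Row 1: 20 + 16 − 1 + 8 + 2 = 45, so its missing entry is 48 − 45 = 3.
Column 5: 3 + 2 + 21 + 4 + 16 = 46, so its missing entry is 48 − 46 = 2.
Row 2: 17 + 5 + 7 + 2 + 17 = 48, so its missing entry is 48 − 48 = 0.

x = 2, n = 0, z = 2, y = 3, q = 2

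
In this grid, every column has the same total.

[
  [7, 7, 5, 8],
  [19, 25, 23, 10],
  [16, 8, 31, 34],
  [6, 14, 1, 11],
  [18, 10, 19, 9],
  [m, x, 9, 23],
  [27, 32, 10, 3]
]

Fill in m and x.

m = 5, x = 2

Columns 3 and 4 both add up to 98, so every column sums to 98.
Column 1: 7 + 19 + 16 + 6 + 18 + 27 = 93, so the missing entry is 98 − 93 = 5.
Column 2: 7 + 25 + 8 + 14 + 10 + 32 = 96, so the missing entry is 98 − 96 = 2.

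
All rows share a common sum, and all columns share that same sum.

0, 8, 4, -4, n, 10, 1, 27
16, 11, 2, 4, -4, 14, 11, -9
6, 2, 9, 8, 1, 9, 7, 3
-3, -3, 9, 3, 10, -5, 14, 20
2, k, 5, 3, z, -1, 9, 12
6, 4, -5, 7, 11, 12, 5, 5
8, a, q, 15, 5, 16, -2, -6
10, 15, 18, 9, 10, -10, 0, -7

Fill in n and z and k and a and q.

Rows 2 and 3 both sum to 45, so that's the common total.
Column 3: 4 + 2 + 9 + 9 + 5 − 5 + 18 = 42, so its missing entry is 45 − 42 = 3.
Row 1: 0 + 8 + 4 − 4 + 10 + 1 + 27 = 46, so its missing entry is 45 − 46 = -1.
Column 5: -1 − 4 + 1 + 10 + 11 + 5 + 10 = 32, so its missing entry is 45 − 32 = 13.
Row 7: 8 + 3 + 15 + 5 + 16 − 2 − 6 = 39, so its missing entry is 45 − 39 = 6.
Row 5: 2 + 5 + 3 + 13 − 1 + 9 + 12 = 43, so its missing entry is 45 − 43 = 2.

n = -1, z = 13, k = 2, a = 6, q = 3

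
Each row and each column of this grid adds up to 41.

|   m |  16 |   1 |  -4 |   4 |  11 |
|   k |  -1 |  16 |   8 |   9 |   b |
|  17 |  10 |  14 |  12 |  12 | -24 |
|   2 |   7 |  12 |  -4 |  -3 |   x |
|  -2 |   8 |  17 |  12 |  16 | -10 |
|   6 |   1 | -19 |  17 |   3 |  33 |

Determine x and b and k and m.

Row 1: 16 + 1 − 4 + 4 + 11 = 28, so its missing entry is 41 − 28 = 13.
Column 1: 13 + 17 + 2 − 2 + 6 = 36, so its missing entry is 41 − 36 = 5.
Row 4: 2 + 7 + 12 − 4 − 3 = 14, so its missing entry is 41 − 14 = 27.
Row 2: 5 − 1 + 16 + 8 + 9 = 37, so its missing entry is 41 − 37 = 4.

x = 27, b = 4, k = 5, m = 13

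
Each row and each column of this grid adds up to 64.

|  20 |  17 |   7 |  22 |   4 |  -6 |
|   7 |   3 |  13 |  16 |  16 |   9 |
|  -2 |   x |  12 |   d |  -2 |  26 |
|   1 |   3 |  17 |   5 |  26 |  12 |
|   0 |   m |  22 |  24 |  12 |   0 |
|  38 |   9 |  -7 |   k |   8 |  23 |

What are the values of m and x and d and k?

Row 6 has 38 + 9 − 7 + 8 + 23 = 71; the blank must be 64 − 71 = -7.
Column 4 has 22 + 16 + 5 + 24 − 7 = 60; the blank must be 64 − 60 = 4.
Row 5 has 0 + 22 + 24 + 12 + 0 = 58; the blank must be 64 − 58 = 6.
Row 3 has -2 + 12 + 4 − 2 + 26 = 38; the blank must be 64 − 38 = 26.

m = 6, x = 26, d = 4, k = -7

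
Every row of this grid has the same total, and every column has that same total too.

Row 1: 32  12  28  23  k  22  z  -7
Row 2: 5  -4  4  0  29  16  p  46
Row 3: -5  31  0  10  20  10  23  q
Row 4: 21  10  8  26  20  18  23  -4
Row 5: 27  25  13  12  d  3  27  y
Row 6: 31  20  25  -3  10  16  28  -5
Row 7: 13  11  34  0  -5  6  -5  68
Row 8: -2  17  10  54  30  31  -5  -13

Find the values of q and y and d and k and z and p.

Rows 4 and 6 both sum to 122, so that's the common total.
The known cells in row 3 total 89, leaving 122 − 89 = 33 for the blank.
The known cells in row 2 total 96, leaving 122 − 96 = 26 for the blank.
The known cells in column 7 total 117, leaving 122 − 117 = 5 for the blank.
The known cells in row 1 total 115, leaving 122 − 115 = 7 for the blank.
The known cells in column 5 total 111, leaving 122 − 111 = 11 for the blank.
The known cells in row 5 total 118, leaving 122 − 118 = 4 for the blank.

q = 33, y = 4, d = 11, k = 7, z = 5, p = 26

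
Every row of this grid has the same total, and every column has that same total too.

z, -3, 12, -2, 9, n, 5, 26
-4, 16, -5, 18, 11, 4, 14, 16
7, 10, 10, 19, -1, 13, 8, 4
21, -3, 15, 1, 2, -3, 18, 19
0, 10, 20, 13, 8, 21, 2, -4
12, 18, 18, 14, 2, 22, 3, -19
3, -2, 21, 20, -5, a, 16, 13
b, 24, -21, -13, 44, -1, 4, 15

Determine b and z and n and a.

b = 18, z = 13, n = 10, a = 4

Rows 2 and 3 both sum to 70, so that's the common total.
The known cells in row 8 total 52, leaving 70 − 52 = 18 for the blank.
The known cells in row 7 total 66, leaving 70 − 66 = 4 for the blank.
The known cells in column 6 total 60, leaving 70 − 60 = 10 for the blank.
The known cells in row 1 total 57, leaving 70 − 57 = 13 for the blank.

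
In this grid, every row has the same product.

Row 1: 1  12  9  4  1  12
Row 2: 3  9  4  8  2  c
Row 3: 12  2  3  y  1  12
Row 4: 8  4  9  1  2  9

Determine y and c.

y = 6, c = 3

Rows 1 and 4 each multiply to 5184, so every row has product 5184.
Row 3: 12×2×3×1×12 = 864, so the missing entry is 5184 ÷ 864 = 6.
Row 2: 3×9×4×8×2 = 1728, so the missing entry is 5184 ÷ 1728 = 3.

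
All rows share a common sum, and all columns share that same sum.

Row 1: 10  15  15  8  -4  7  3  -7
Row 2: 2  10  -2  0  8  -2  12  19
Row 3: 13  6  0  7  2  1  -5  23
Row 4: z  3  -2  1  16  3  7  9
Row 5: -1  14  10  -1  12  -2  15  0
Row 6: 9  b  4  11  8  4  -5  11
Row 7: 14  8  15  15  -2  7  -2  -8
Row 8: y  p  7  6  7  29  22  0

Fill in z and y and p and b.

Rows 1 and 2 both sum to 47, so that's the common total.
The known cells in row 6 total 42, leaving 47 − 42 = 5 for the blank.
The known cells in column 2 total 61, leaving 47 − 61 = -14 for the blank.
The known cells in row 8 total 57, leaving 47 − 57 = -10 for the blank.
The known cells in row 4 total 37, leaving 47 − 37 = 10 for the blank.

z = 10, y = -10, p = -14, b = 5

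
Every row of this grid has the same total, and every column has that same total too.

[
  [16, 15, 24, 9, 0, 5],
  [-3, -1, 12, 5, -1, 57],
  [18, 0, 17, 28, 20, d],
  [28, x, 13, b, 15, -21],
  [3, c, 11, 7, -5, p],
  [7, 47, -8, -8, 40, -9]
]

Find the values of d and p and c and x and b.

d = -14, p = 51, c = 2, x = 6, b = 28

Rows 1 and 2 both sum to 69, so that's the common total.
Column 4 has 9 + 5 + 28 + 7 − 8 = 41; the blank must be 69 − 41 = 28.
Row 4 has 28 + 13 + 28 + 15 − 21 = 63; the blank must be 69 − 63 = 6.
Row 3 has 18 + 0 + 17 + 28 + 20 = 83; the blank must be 69 − 83 = -14.
Column 6 has 5 + 57 − 14 − 21 − 9 = 18; the blank must be 69 − 18 = 51.
Row 5 has 3 + 11 + 7 − 5 + 51 = 67; the blank must be 69 − 67 = 2.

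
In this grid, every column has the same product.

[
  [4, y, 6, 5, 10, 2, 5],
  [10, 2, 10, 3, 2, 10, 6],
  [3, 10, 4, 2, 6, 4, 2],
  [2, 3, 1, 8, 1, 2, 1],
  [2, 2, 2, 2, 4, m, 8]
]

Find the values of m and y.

Columns 3 and 4 each multiply to 480, so every column has product 480.
Column 6: 2×10×4×2 = 160, so the missing entry is 480 ÷ 160 = 3.
Column 2: 2×10×3×2 = 120, so the missing entry is 480 ÷ 120 = 4.

m = 3, y = 4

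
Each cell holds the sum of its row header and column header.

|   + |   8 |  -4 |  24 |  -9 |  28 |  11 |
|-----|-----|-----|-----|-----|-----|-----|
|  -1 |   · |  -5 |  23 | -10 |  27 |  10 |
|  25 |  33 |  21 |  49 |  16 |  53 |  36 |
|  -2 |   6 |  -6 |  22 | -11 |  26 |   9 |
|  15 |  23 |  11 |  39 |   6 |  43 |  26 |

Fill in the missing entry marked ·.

7

-1 + 8 = 7.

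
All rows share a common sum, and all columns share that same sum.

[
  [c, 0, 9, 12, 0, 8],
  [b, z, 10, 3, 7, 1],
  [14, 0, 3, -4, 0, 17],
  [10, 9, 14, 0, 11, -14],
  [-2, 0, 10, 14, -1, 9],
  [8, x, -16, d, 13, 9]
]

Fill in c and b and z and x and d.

c = 1, b = -1, z = 10, x = 11, d = 5

Rows 3 and 4 both sum to 30, so that's the common total.
The known cells in row 1 total 29, leaving 30 − 29 = 1 for the blank.
The known cells in column 4 total 25, leaving 30 − 25 = 5 for the blank.
The known cells in row 6 total 19, leaving 30 − 19 = 11 for the blank.
The known cells in column 2 total 20, leaving 30 − 20 = 10 for the blank.
The known cells in row 2 total 31, leaving 30 − 31 = -1 for the blank.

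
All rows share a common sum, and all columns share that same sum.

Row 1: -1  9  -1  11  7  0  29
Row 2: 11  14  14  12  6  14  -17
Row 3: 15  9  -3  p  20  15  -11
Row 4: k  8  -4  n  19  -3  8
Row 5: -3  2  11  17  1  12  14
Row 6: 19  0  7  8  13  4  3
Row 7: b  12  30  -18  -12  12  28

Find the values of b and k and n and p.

Rows 1 and 2 both sum to 54, so that's the common total.
Row 3: 15 + 9 − 3 + 20 + 15 − 11 = 45, so its missing entry is 54 − 45 = 9.
Column 4: 11 + 12 + 9 + 17 + 8 − 18 = 39, so its missing entry is 54 − 39 = 15.
Row 4: 8 − 4 + 15 + 19 − 3 + 8 = 43, so its missing entry is 54 − 43 = 11.
Row 7: 12 + 30 − 18 − 12 + 12 + 28 = 52, so its missing entry is 54 − 52 = 2.

b = 2, k = 11, n = 15, p = 9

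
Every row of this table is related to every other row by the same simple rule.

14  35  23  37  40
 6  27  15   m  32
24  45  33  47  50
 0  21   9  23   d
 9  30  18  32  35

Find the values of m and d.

m = 29, d = 26

The difference between any two rows is the same in every column — this is an addition table with the headers hidden.
Row 2 minus row 1 is 15 − 23 = -8, so its entry in column 4 is 37 + (-8) = 29.
Row 4 minus row 1 is 9 − 23 = -14, so its entry in column 5 is 40 + (-14) = 26.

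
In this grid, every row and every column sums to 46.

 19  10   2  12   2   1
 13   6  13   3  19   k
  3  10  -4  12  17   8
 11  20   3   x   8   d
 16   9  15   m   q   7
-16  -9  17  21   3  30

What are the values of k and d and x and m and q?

Column 5 has 2 + 19 + 17 + 8 + 3 = 49; the blank must be 46 − 49 = -3.
Row 5 has 16 + 9 + 15 − 3 + 7 = 44; the blank must be 46 − 44 = 2.
Row 2 has 13 + 6 + 13 + 3 + 19 = 54; the blank must be 46 − 54 = -8.
Column 4 has 12 + 3 + 12 + 2 + 21 = 50; the blank must be 46 − 50 = -4.
Row 4 has 11 + 20 + 3 − 4 + 8 = 38; the blank must be 46 − 38 = 8.

k = -8, d = 8, x = -4, m = 2, q = -3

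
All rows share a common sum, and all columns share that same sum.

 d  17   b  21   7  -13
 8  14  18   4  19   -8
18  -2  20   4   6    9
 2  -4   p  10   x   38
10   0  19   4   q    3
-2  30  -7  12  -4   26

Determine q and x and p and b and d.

Rows 2 and 3 both sum to 55, so that's the common total.
The known cells in row 5 total 36, leaving 55 − 36 = 19 for the blank.
The known cells in column 5 total 47, leaving 55 − 47 = 8 for the blank.
The known cells in column 1 total 36, leaving 55 − 36 = 19 for the blank.
The known cells in row 1 total 51, leaving 55 − 51 = 4 for the blank.
The known cells in row 4 total 54, leaving 55 − 54 = 1 for the blank.

q = 19, x = 8, p = 1, b = 4, d = 19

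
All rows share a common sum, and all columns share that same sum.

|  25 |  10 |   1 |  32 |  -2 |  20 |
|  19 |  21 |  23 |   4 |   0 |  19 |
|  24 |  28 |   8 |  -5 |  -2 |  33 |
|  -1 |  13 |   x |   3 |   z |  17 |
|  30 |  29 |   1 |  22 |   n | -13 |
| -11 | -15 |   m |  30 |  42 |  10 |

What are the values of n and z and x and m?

n = 17, z = 31, x = 23, m = 30

Rows 1 and 2 both sum to 86, so that's the common total.
Row 5 has 30 + 29 + 1 + 22 − 13 = 69; the blank must be 86 − 69 = 17.
Column 5 has -2 + 0 − 2 + 17 + 42 = 55; the blank must be 86 − 55 = 31.
Row 4 has -1 + 13 + 3 + 31 + 17 = 63; the blank must be 86 − 63 = 23.
Row 6 has -11 − 15 + 30 + 42 + 10 = 56; the blank must be 86 − 56 = 30.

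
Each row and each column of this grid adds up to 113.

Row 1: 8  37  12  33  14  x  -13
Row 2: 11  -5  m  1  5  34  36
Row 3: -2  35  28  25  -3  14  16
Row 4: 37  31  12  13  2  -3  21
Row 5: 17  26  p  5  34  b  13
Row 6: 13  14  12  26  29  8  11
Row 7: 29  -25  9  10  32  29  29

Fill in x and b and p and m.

Row 2 has 11 − 5 + 1 + 5 + 34 + 36 = 82; the blank must be 113 − 82 = 31.
Column 3 has 12 + 31 + 28 + 12 + 12 + 9 = 104; the blank must be 113 − 104 = 9.
Row 5 has 17 + 26 + 9 + 5 + 34 + 13 = 104; the blank must be 113 − 104 = 9.
Row 1 has 8 + 37 + 12 + 33 + 14 − 13 = 91; the blank must be 113 − 91 = 22.

x = 22, b = 9, p = 9, m = 31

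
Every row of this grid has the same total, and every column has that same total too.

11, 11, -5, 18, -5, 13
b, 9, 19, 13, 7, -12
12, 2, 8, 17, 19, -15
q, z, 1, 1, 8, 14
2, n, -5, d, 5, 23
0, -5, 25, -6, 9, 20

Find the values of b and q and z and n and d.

Rows 1 and 3 both sum to 43, so that's the common total.
Column 4 has 18 + 13 + 17 + 1 − 6 = 43; the blank must be 43 − 43 = 0.
Row 2 has 9 + 19 + 13 + 7 − 12 = 36; the blank must be 43 − 36 = 7.
Column 1 has 11 + 7 + 12 + 2 + 0 = 32; the blank must be 43 − 32 = 11.
Row 4 has 11 + 1 + 1 + 8 + 14 = 35; the blank must be 43 − 35 = 8.
Row 5 has 2 − 5 + 0 + 5 + 23 = 25; the blank must be 43 − 25 = 18.

b = 7, q = 11, z = 8, n = 18, d = 0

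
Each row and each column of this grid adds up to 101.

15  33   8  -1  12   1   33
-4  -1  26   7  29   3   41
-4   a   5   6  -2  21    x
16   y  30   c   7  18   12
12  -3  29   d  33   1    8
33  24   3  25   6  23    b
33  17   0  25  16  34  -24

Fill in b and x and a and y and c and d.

b = -13, x = 44, a = 31, y = 0, c = 18, d = 21

Row 5 has 12 − 3 + 29 + 33 + 1 + 8 = 80; the blank must be 101 − 80 = 21.
Column 4 has -1 + 7 + 6 + 21 + 25 + 25 = 83; the blank must be 101 − 83 = 18.
Row 4 has 16 + 30 + 18 + 7 + 18 + 12 = 101; the blank must be 101 − 101 = 0.
Column 2 has 33 − 1 + 0 − 3 + 24 + 17 = 70; the blank must be 101 − 70 = 31.
Row 3 has -4 + 31 + 5 + 6 − 2 + 21 = 57; the blank must be 101 − 57 = 44.
Row 6 has 33 + 24 + 3 + 25 + 6 + 23 = 114; the blank must be 101 − 114 = -13.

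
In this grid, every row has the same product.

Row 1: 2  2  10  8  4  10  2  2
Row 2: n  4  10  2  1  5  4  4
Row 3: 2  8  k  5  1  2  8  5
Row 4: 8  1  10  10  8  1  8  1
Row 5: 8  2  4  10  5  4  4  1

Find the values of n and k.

Rows 4 and 5 each multiply to 51200, so every row has product 51200.
Row 2: 4×10×2×1×5×4×4 = 6400, so the missing entry is 51200 ÷ 6400 = 8.
Row 3: 2×8×5×1×2×8×5 = 6400, so the missing entry is 51200 ÷ 6400 = 8.

n = 8, k = 8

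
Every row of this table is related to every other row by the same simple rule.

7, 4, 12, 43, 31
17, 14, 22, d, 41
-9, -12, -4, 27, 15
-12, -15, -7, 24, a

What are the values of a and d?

The difference between any two rows is the same in every column — this is an addition table with the headers hidden.
Row 4 minus row 1 is -12 − 7 = -19, so its entry in column 5 is 31 + (-19) = 12.
Row 2 minus row 1 is 17 − 7 = 10, so its entry in column 4 is 43 + 10 = 53.

a = 12, d = 53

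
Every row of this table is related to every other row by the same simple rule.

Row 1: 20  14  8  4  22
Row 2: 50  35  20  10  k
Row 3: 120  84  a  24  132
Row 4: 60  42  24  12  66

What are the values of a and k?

a = 48, k = 55

Each row is a constant multiple of every other row — this is a multiplication table with the headers hidden.
Row 3 is 84/14 = 6/1 times row 1, so its entry in column 3 is 8 × 6/1 = 48.
Row 2 is 35/14 = 5/2 times row 1, so its entry in column 5 is 22 × 5/2 = 55.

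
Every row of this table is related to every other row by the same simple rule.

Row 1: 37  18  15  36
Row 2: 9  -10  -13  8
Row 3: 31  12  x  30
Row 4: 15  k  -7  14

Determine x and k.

x = 9, k = -4

The difference between any two rows is the same in every column — this is an addition table with the headers hidden.
Row 3 minus row 1 is 30 − 36 = -6, so its entry in column 3 is 15 + (-6) = 9.
Row 4 minus row 1 is 14 − 36 = -22, so its entry in column 2 is 18 + (-22) = -4.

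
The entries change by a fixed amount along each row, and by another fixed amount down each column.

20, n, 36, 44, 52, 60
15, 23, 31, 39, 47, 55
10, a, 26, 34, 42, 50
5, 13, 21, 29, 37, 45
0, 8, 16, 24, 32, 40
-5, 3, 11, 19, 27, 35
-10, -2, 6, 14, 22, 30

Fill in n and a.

Along each row the entries change by 8 per step; down each column they change by -5.
Row 1: from 20 at column 1, stepping by 8 to column 2 gives 28.
Row 3: from 10 at column 1, stepping by 8 to column 2 gives 18.

n = 28, a = 18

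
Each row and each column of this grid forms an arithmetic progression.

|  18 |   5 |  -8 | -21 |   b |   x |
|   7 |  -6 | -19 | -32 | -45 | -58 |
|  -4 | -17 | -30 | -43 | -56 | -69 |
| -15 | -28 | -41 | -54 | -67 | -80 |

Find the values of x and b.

Along each row the entries change by -13 per step; down each column they change by -11.
Row 1: from 18 at column 1, stepping by -13 to column 6 gives -47.
Row 1: from 18 at column 1, stepping by -13 to column 5 gives -34.

x = -47, b = -34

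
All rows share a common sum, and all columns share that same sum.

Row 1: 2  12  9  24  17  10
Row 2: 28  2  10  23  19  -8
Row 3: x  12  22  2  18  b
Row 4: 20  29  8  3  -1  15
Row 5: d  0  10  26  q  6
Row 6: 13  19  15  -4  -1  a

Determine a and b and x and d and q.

Rows 1 and 2 both sum to 74, so that's the common total.
Column 5 has 17 + 19 + 18 − 1 − 1 = 52; the blank must be 74 − 52 = 22.
Row 5 has 0 + 10 + 26 + 22 + 6 = 64; the blank must be 74 − 64 = 10.
Row 6 has 13 + 19 + 15 − 4 − 1 = 42; the blank must be 74 − 42 = 32.
Column 1 has 2 + 28 + 20 + 10 + 13 = 73; the blank must be 74 − 73 = 1.
Row 3 has 1 + 12 + 22 + 2 + 18 = 55; the blank must be 74 − 55 = 19.

a = 32, b = 19, x = 1, d = 10, q = 22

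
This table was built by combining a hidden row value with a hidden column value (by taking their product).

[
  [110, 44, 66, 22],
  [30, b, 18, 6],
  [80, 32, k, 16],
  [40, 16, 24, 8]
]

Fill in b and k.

Each row is a constant multiple of every other row — this is a multiplication table with the headers hidden.
Row 2 is 30/110 = 3/11 times row 1, so its entry in column 2 is 44 × 3/11 = 12.
Row 3 is 80/110 = 8/11 times row 1, so its entry in column 3 is 66 × 8/11 = 48.

b = 12, k = 48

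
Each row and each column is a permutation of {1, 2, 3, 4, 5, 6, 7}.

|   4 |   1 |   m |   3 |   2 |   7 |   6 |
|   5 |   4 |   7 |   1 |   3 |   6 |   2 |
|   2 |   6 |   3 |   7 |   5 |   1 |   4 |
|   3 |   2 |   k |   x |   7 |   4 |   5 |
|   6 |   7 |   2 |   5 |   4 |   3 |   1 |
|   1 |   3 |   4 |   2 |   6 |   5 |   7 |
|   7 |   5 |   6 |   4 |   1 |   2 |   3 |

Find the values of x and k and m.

At (row 4, col 4): column 4 already has {1, 2, 3, 4, 5, 7}, so the value is 6.
For row 4, column 3: row 4 already has {2, 3, 4, 5, 6, 7}; that leaves 1.
For row 1, column 3: row 1 already has {1, 2, 3, 4, 6, 7}; that leaves 5.

x = 6, k = 1, m = 5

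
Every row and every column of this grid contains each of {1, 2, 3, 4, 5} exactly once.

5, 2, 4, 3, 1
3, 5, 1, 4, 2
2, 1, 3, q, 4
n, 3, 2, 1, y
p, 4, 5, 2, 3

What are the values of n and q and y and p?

At (row 3, col 4): row 3 already has {1, 2, 3, 4}, so the value is 5.
Cell (5,1): row 5 already has {2, 3, 4, 5} → 1.
Cell (4,5): column 5 already has {1, 2, 3, 4} → 5.
At (row 4, col 1): row 4 already has {1, 2, 3, 5}, so the value is 4.

n = 4, q = 5, y = 5, p = 1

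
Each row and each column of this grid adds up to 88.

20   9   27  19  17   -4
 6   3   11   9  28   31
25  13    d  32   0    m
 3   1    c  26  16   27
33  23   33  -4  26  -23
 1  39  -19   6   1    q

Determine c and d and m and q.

c = 15, d = 21, m = -3, q = 60

The known cells in row 6 total 28, leaving 88 − 28 = 60 for the blank.
The known cells in row 4 total 73, leaving 88 − 73 = 15 for the blank.
The known cells in column 6 total 91, leaving 88 − 91 = -3 for the blank.
The known cells in row 3 total 67, leaving 88 − 67 = 21 for the blank.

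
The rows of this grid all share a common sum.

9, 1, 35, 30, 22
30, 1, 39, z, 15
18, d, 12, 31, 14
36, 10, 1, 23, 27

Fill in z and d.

Row 1 sums to 97 and so does row 4; that's the common total.
In row 2 the known cells total 85, leaving 97 − 85 = 12.
In row 3 the known cells total 75, leaving 97 − 75 = 22.

z = 12, d = 22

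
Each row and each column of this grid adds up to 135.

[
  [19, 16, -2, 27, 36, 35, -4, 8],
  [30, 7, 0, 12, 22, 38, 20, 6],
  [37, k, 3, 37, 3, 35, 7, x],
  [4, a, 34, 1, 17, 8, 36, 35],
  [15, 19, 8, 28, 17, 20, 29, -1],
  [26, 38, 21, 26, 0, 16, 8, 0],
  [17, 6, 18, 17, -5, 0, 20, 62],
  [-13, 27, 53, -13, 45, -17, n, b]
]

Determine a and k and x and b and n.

Row 4: 4 + 34 + 1 + 17 + 8 + 36 + 35 = 135, so its missing entry is 135 − 135 = 0.
Column 2: 16 + 7 + 0 + 19 + 38 + 6 + 27 = 113, so its missing entry is 135 − 113 = 22.
Row 3: 37 + 22 + 3 + 37 + 3 + 35 + 7 = 144, so its missing entry is 135 − 144 = -9.
Column 8: 8 + 6 − 9 + 35 − 1 + 0 + 62 = 101, so its missing entry is 135 − 101 = 34.
Row 8: -13 + 27 + 53 − 13 + 45 − 17 + 34 = 116, so its missing entry is 135 − 116 = 19.

a = 0, k = 22, x = -9, b = 34, n = 19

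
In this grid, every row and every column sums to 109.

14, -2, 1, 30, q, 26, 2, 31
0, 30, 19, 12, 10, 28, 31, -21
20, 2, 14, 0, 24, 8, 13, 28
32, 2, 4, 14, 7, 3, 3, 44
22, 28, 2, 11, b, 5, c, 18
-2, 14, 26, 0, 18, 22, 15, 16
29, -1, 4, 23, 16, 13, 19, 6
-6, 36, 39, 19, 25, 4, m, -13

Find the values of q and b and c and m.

The known cells in row 1 total 102, leaving 109 − 102 = 7 for the blank.
The known cells in column 5 total 107, leaving 109 − 107 = 2 for the blank.
The known cells in row 5 total 88, leaving 109 − 88 = 21 for the blank.
The known cells in row 8 total 104, leaving 109 − 104 = 5 for the blank.

q = 7, b = 2, c = 21, m = 5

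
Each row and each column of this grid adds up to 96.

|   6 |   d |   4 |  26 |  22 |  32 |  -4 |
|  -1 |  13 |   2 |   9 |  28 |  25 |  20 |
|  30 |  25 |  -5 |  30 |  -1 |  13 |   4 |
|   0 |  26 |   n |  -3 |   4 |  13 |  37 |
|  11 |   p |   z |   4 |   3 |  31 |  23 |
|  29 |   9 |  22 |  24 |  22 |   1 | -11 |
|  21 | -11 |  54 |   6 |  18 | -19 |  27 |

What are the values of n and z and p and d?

Row 1: 6 + 4 + 26 + 22 + 32 − 4 = 86, so its missing entry is 96 − 86 = 10.
Row 4: 0 + 26 − 3 + 4 + 13 + 37 = 77, so its missing entry is 96 − 77 = 19.
Column 2: 10 + 13 + 25 + 26 + 9 − 11 = 72, so its missing entry is 96 − 72 = 24.
Row 5: 11 + 24 + 4 + 3 + 31 + 23 = 96, so its missing entry is 96 − 96 = 0.

n = 19, z = 0, p = 24, d = 10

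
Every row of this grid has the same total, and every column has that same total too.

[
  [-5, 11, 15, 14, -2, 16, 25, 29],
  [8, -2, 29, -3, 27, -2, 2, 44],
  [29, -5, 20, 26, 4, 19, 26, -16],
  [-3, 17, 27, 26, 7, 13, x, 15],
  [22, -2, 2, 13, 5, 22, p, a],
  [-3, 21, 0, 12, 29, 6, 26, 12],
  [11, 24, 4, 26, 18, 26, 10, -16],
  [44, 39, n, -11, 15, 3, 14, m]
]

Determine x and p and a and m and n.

x = 1, p = -1, a = 42, m = -7, n = 6

Rows 1 and 2 both sum to 103, so that's the common total.
Column 3: 15 + 29 + 20 + 27 + 2 + 0 + 4 = 97, so its missing entry is 103 − 97 = 6.
Row 8: 44 + 39 + 6 − 11 + 15 + 3 + 14 = 110, so its missing entry is 103 − 110 = -7.
Row 4: -3 + 17 + 27 + 26 + 7 + 13 + 15 = 102, so its missing entry is 103 − 102 = 1.
Column 7: 25 + 2 + 26 + 1 + 26 + 10 + 14 = 104, so its missing entry is 103 − 104 = -1.
Row 5: 22 − 2 + 2 + 13 + 5 + 22 − 1 = 61, so its missing entry is 103 − 61 = 42.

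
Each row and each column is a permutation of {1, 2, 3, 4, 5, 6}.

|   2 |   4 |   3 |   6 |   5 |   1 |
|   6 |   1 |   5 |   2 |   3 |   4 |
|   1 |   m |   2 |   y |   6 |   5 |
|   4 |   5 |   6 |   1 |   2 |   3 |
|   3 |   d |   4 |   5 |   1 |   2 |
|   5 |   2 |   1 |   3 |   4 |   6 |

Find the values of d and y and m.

d = 6, y = 4, m = 3

For row 3, column 4: column 4 already has {1, 2, 3, 5, 6}; that leaves 4.
At (row 5, col 2): row 5 already has {1, 2, 3, 4, 5}, so the value is 6.
At (row 3, col 2): row 3 already has {1, 2, 4, 5, 6}, so the value is 3.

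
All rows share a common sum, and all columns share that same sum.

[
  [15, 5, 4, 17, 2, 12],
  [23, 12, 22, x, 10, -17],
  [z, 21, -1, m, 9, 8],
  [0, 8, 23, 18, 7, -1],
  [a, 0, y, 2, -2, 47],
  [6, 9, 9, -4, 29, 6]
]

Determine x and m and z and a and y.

x = 5, m = 17, z = 1, a = 10, y = -2

Rows 1 and 4 both sum to 55, so that's the common total.
The known cells in column 3 total 57, leaving 55 − 57 = -2 for the blank.
The known cells in row 5 total 45, leaving 55 − 45 = 10 for the blank.
The known cells in column 1 total 54, leaving 55 − 54 = 1 for the blank.
The known cells in row 3 total 38, leaving 55 − 38 = 17 for the blank.
The known cells in row 2 total 50, leaving 55 − 50 = 5 for the blank.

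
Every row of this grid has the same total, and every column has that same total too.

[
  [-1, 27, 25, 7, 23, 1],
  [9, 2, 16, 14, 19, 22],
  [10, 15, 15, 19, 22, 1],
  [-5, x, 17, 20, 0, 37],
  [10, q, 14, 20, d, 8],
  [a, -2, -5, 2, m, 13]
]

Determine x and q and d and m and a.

x = 13, q = 27, d = 3, m = 15, a = 59

Rows 1 and 2 both sum to 82, so that's the common total.
Row 4 has -5 + 17 + 20 + 0 + 37 = 69; the blank must be 82 − 69 = 13.
Column 1 has -1 + 9 + 10 − 5 + 10 = 23; the blank must be 82 − 23 = 59.
Row 6 has 59 − 2 − 5 + 2 + 13 = 67; the blank must be 82 − 67 = 15.
Column 5 has 23 + 19 + 22 + 0 + 15 = 79; the blank must be 82 − 79 = 3.
Row 5 has 10 + 14 + 20 + 3 + 8 = 55; the blank must be 82 − 55 = 27.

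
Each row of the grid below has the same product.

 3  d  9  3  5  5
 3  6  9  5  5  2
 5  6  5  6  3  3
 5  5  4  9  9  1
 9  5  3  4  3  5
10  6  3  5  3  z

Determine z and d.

Rows 2 and 4 each multiply to 8100, so every row has product 8100.
Row 6: 10×6×3×5×3 = 2700, so the missing entry is 8100 ÷ 2700 = 3.
Row 1: 3×9×3×5×5 = 2025, so the missing entry is 8100 ÷ 2025 = 4.

z = 3, d = 4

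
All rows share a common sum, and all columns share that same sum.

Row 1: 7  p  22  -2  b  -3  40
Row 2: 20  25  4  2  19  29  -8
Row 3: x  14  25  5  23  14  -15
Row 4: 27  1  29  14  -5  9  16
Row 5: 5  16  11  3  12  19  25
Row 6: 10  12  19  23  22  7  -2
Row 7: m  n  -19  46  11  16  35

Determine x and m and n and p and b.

Rows 2 and 4 both sum to 91, so that's the common total.
Column 5 has 19 + 23 − 5 + 12 + 22 + 11 = 82; the blank must be 91 − 82 = 9.
Row 1 has 7 + 22 − 2 + 9 − 3 + 40 = 73; the blank must be 91 − 73 = 18.
Column 2 has 18 + 25 + 14 + 1 + 16 + 12 = 86; the blank must be 91 − 86 = 5.
Row 3 has 14 + 25 + 5 + 23 + 14 − 15 = 66; the blank must be 91 − 66 = 25.
Row 7 has 5 − 19 + 46 + 11 + 16 + 35 = 94; the blank must be 91 − 94 = -3.

x = 25, m = -3, n = 5, p = 18, b = 9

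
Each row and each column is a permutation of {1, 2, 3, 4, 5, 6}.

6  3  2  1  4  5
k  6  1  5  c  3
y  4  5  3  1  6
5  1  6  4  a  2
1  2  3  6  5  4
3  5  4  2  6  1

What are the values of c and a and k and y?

c = 2, a = 3, k = 4, y = 2

For row 3, column 1: row 3 already has {1, 3, 4, 5, 6}; that leaves 2.
Cell (2,1): column 1 already has {1, 2, 3, 5, 6} → 4.
At (row 4, col 5): row 4 already has {1, 2, 4, 5, 6}, so the value is 3.
Cell (2,5): row 2 already has {1, 3, 4, 5, 6} → 2.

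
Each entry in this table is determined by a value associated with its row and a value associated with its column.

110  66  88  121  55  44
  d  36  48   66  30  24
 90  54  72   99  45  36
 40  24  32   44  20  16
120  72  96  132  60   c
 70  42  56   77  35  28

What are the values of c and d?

Each row is a constant multiple of every other row — this is a multiplication table with the headers hidden.
Row 5 is 132/121 = 12/11 times row 1, so its entry in column 6 is 44 × 12/11 = 48.
Row 2 is 66/121 = 6/11 times row 1, so its entry in column 1 is 110 × 6/11 = 60.

c = 48, d = 60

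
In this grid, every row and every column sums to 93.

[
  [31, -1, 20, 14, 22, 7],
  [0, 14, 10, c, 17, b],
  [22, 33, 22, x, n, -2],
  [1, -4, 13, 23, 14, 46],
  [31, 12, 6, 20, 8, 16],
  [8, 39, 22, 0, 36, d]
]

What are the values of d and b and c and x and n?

The known cells in column 5 total 97, leaving 93 − 97 = -4 for the blank.
The known cells in row 6 total 105, leaving 93 − 105 = -12 for the blank.
The known cells in column 6 total 55, leaving 93 − 55 = 38 for the blank.
The known cells in row 3 total 71, leaving 93 − 71 = 22 for the blank.
The known cells in row 2 total 79, leaving 93 − 79 = 14 for the blank.

d = -12, b = 38, c = 14, x = 22, n = -4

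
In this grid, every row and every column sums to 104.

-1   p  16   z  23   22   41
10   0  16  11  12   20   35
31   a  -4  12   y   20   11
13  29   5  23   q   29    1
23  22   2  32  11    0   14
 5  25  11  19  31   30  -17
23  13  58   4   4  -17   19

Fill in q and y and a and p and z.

q = 4, y = 19, a = 15, p = 0, z = 3

Row 4 has 13 + 29 + 5 + 23 + 29 + 1 = 100; the blank must be 104 − 100 = 4.
Column 5 has 23 + 12 + 4 + 11 + 31 + 4 = 85; the blank must be 104 − 85 = 19.
Row 3 has 31 − 4 + 12 + 19 + 20 + 11 = 89; the blank must be 104 − 89 = 15.
Column 2 has 0 + 15 + 29 + 22 + 25 + 13 = 104; the blank must be 104 − 104 = 0.
Row 1 has -1 + 0 + 16 + 23 + 22 + 41 = 101; the blank must be 104 − 101 = 3.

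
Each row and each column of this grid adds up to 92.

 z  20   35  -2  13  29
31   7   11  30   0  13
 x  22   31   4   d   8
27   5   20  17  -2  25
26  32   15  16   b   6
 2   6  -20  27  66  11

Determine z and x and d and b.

z = -3, x = 9, d = 18, b = -3

The known cells in row 5 total 95, leaving 92 − 95 = -3 for the blank.
The known cells in column 5 total 74, leaving 92 − 74 = 18 for the blank.
The known cells in row 3 total 83, leaving 92 − 83 = 9 for the blank.
The known cells in row 1 total 95, leaving 92 − 95 = -3 for the blank.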